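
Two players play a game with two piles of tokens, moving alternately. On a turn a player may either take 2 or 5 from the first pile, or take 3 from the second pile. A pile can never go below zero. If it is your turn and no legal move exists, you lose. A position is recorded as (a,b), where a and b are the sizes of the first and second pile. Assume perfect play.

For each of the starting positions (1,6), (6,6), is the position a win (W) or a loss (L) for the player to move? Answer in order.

Use the standard recursion: the mover loses at a terminal position; elsewhere, the mover wins exactly when some move hands the opponent an L position.
No move ever increases a pile, so every position that can arise here has a ≤ 6 and b ≤ 6; it is enough to label the cells with 0 ≤ a ≤ 6 and 0 ≤ b ≤ 6.
Every move lowers a or b (never raises either), so fill the grid row by row in increasing a, and left to right within a row: each cell's successors are then already labelled.
      b=0  b=1  b=2  b=3  b=4  b=5  b=6
a=0:    L    L    L    W    W    W    L
a=1:    L    L    L    W    W    W    L
a=2:    W    W    W    L    L    L    W
a=3:    W    W    W    L    L    L    W
a=4:    L    L    L    W    W    W    L
a=5:    W    W    W    W    W    W    W
a=6:    W    W    W    L    L    L    W
Cells with no legal move (terminal, hence L): (0,0), (0,1), (0,2), (1,0), (1,1), (1,2).
The remaining L cells, each justified by listing all of its moves:
(0,6): the only move is to (0,3)(W), a W ⇒ L
(1,6): the only move is to (1,3)(W), a W ⇒ L
(2,3): moves to (0,3)(W), (2,0)(W); every one is W ⇒ L
(2,4): moves to (0,4)(W), (2,1)(W); every one is W ⇒ L
(2,5): moves to (0,5)(W), (2,2)(W); every one is W ⇒ L
(3,3): moves to (1,3)(W), (3,0)(W); every one is W ⇒ L
(3,4): moves to (1,4)(W), (3,1)(W); every one is W ⇒ L
(3,5): moves to (1,5)(W), (3,2)(W); every one is W ⇒ L
(4,0): the only move is to (2,0)(W), a W ⇒ L
(4,1): the only move is to (2,1)(W), a W ⇒ L
(4,2): the only move is to (2,2)(W), a W ⇒ L
(4,6): moves to (2,6)(W), (4,3)(W); every one is W ⇒ L
(6,3): moves to (4,3)(W), (1,3)(W), (6,0)(W); every one is W ⇒ L
(6,4): moves to (4,4)(W), (1,4)(W), (6,1)(W); every one is W ⇒ L
(6,5): moves to (4,5)(W), (1,5)(W), (6,2)(W); every one is W ⇒ L
Every other cell has at least one move into one of the L cells above, so it is W.
(1,6): one of the L cells justified above, so L
(6,6): the move to (4,6) reaches an L cell, so W

(1,6): L, (6,6): W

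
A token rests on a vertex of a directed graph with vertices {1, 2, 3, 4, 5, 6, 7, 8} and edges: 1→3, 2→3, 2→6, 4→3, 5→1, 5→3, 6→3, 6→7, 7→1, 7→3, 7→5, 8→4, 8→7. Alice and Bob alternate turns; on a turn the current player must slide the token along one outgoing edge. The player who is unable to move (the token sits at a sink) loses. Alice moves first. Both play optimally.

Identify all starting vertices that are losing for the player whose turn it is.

3, 8

Work bottom-up. With no move the player to move loses. Otherwise the position is W if at least one move leads to an L position for the opponent, and L if every move leads to a W.
Every edge goes from a vertex to one that appears earlier in the order 3, 1, 5, 4, 7, 6, 8, 2, so processing vertices in that order labels each vertex after all of its successors.
3: no outgoing edge → L
1: can move to 3, which is L ⇒ W
5: can move to 3, which is L ⇒ W
4: can move to 3, which is L ⇒ W
7: can move to 3, which is L ⇒ W
6: can move to 3, which is L ⇒ W
8: moves to 7(W), 4(W); every one is W ⇒ L
2: can move to 3, which is L ⇒ W
The losing starting vertices are exactly the entries labelled L in this table (2 of them).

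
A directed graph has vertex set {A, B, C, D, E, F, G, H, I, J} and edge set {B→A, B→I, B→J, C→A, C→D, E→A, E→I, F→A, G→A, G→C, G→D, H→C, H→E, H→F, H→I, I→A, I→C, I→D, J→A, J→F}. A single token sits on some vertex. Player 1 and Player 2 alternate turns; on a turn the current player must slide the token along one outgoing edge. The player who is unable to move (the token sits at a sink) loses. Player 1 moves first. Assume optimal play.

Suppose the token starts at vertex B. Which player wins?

Player 1 wins.

Classify positions by backward induction: terminal positions (no move available) are L. From any other position, the mover wins iff some move reaches an L.
Every edge goes from a vertex to one that appears earlier in the order D, A, C, I, E, F, J, G, H, B, so processing vertices in that order labels each vertex after all of its successors.
D: no outgoing edge → L
A: no outgoing edge → L
C: can move to A, which is L ⇒ W
I: can move to A, which is L ⇒ W
E: can move to A, which is L ⇒ W
F: can move to A, which is L ⇒ W
J: can move to A, which is L ⇒ W
G: can move to A, which is L ⇒ W
H: moves to F(W), E(W), I(W), C(W); every one is W ⇒ L
B: can move to A, which is L ⇒ W
From B Player 1 can move to A, reaching an L position.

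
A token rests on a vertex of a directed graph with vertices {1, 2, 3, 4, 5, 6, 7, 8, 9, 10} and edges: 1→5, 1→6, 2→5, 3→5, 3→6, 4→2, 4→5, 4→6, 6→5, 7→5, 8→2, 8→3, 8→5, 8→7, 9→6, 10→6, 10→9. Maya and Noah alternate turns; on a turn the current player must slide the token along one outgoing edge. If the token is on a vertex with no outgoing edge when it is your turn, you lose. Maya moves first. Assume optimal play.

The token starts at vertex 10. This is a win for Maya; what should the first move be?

Build the W/L table. Terminal = L. A non-terminal position is W if it has a move to some L; otherwise it is L.
Every edge goes from a vertex to one that appears earlier in the order 5, 6, 1, 9, 7, 3, 2, 10, 8, 4, so processing vertices in that order labels each vertex after all of its successors.
5: no outgoing edge → L
6: reaches L-position 5 → W
1: reaches L-position 5 → W
9: only reaches 6(W), which is W → L
7: reaches L-position 5 → W
3: reaches L-position 5 → W
2: reaches L-position 5 → W
10: reaches L-position 9 → W
8: reaches L-position 5 → W
4: reaches L-position 5 → W
From 10, the L positions reachable in one move are: 9.

Move to 9.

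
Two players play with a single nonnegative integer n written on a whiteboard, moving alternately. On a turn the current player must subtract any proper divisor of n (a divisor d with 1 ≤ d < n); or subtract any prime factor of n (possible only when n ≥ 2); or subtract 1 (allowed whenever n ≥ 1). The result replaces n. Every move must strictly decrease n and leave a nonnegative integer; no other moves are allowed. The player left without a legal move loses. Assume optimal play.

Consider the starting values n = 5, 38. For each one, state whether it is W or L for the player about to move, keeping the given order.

Work bottom-up. With no move the player to move loses. Otherwise the position is W if at least one move leads to an L position for the opponent, and L if every move leads to a W.
n=0: no move → L
n=1: W (go to 0, an L position)
n=2: W (go to 0, an L position)
n=3: W (go to 0, an L position)
n=4: L (options 2(W), 3(W) are all W)
n=5: W (go to 0, an L position)
n=6: W (go to 4, an L position)
n=7: W (go to 0, an L position)
n=8: W (go to 4, an L position)
n=9: L (options 6(W), 8(W) are all W)
n=10: W (go to 9, an L position)
n=11: W (go to 0, an L position)
n=12: W (go to 9, an L position)
n=13: W (go to 0, an L position)
n=14: L (options 7(W), 12(W), 13(W) are all W)
n=15: W (go to 14, an L position)
n=16: W (go to 14, an L position)
n=17: W (go to 0, an L position)
n=18: W (go to 9, an L position)
n=19: W (go to 0, an L position)
n=20: L (options 10(W), 15(W), 16(W), 18(W), 19(W) are all W)
n=21: W (go to 14, an L position)
n=22: W (go to 20, an L position)
n=23: W (go to 0, an L position)
n=24: W (go to 20, an L position)
n=25: W (go to 20, an L position)
n=26: L (options 13(W), 24(W), 25(W) are all W)
n=27: W (go to 26, an L position)
n=28: W (go to 14, an L position)
n=29: W (go to 0, an L position)
n=30: W (go to 20, an L position)
n=31: W (go to 0, an L position)
n=32: L (options 16(W), 24(W), 28(W), 30(W), 31(W) are all W)
n=33: W (go to 32, an L position)
n=34: W (go to 32, an L position)
n=35: L (options 28(W), 30(W), 34(W) are all W)
n=36: W (go to 32, an L position)
n=37: W (go to 0, an L position)
n=38: L (options 19(W), 36(W), 37(W) are all W)

5: W, 38: L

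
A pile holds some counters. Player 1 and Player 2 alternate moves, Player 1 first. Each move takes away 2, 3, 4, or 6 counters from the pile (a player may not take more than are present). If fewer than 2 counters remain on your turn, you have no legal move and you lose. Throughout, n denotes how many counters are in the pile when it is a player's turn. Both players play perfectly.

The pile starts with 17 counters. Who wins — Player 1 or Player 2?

Build the W/L table. Terminal = L. A non-terminal position is W if it has a move to some L; otherwise it is L.
n=0: no move → L
n=1: no move → L
n=2: can move to 0, which is L ⇒ W
n=3: can move to 1, which is L ⇒ W
n=4: can move to 1, which is L ⇒ W
n=5: can move to 1, which is L ⇒ W
n=6: can move to 0, which is L ⇒ W
n=7: can move to 1, which is L ⇒ W
n=8: moves to 6(W), 5(W), 4(W), 2(W); every one is W ⇒ L
n=9: moves to 7(W), 6(W), 5(W), 3(W); every one is W ⇒ L
n=10: can move to 8, which is L ⇒ W
n=11: can move to 9, which is L ⇒ W
n=12: can move to 9, which is L ⇒ W
n=13: can move to 9, which is L ⇒ W
n=14: can move to 8, which is L ⇒ W
n=15: can move to 9, which is L ⇒ W
n=16: moves to 14(W), 13(W), 12(W), 10(W); every one is W ⇒ L
n=17: moves to 15(W), 14(W), 13(W), 11(W); every one is W ⇒ L
The starting position 17 is L: whatever Player 1 does, the opponent receives a W position.

Player 2 wins.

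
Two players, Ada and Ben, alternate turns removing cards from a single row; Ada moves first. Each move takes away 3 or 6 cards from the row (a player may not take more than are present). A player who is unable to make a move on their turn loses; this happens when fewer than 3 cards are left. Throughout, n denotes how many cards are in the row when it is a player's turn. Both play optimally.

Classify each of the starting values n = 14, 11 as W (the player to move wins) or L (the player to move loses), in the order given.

Classify positions by backward induction: terminal positions (no move available) are L. From any other position, the mover wins iff some move reaches an L.
n=0: no move → L
n=1: no move → L
n=2: no move → L
n=3: reaches L-position 0 → W
n=4: reaches L-position 1 → W
n=5: reaches L-position 2 → W
n=6: reaches L-position 0 → W
n=7: reaches L-position 1 → W
n=8: reaches L-position 2 → W
n=9: only reaches 6(W), 3(W), all W → L
n=10: only reaches 7(W), 4(W), all W → L
n=11: only reaches 8(W), 5(W), all W → L
n=12: reaches L-position 9 → W
n=13: reaches L-position 10 → W
n=14: reaches L-position 11 → W

14: W, 11: L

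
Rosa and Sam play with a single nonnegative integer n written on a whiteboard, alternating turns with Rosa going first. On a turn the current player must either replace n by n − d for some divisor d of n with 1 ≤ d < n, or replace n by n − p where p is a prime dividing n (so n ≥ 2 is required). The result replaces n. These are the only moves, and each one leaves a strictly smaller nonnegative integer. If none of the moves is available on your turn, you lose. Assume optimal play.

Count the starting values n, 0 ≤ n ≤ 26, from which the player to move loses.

Build the W/L table. Terminal = L. A non-terminal position is W if it has a move to some L; otherwise it is L.
n=0: no move → L
n=1: no move → L
n=2: can move to 0, which is L ⇒ W
n=3: can move to 0, which is L ⇒ W
n=4: moves to 2(W), 3(W); every one is W ⇒ L
n=5: can move to 0, which is L ⇒ W
n=6: can move to 4, which is L ⇒ W
n=7: can move to 0, which is L ⇒ W
n=8: can move to 4, which is L ⇒ W
n=9: moves to 6(W), 8(W); every one is W ⇒ L
n=10: can move to 9, which is L ⇒ W
n=11: can move to 0, which is L ⇒ W
n=12: can move to 9, which is L ⇒ W
n=13: can move to 0, which is L ⇒ W
n=14: moves to 7(W), 12(W), 13(W); every one is W ⇒ L
n=15: can move to 14, which is L ⇒ W
n=16: can move to 14, which is L ⇒ W
n=17: can move to 0, which is L ⇒ W
n=18: can move to 9, which is L ⇒ W
n=19: can move to 0, which is L ⇒ W
n=20: moves to 10(W), 15(W), 16(W), 18(W), 19(W); every one is W ⇒ L
n=21: can move to 14, which is L ⇒ W
n=22: can move to 20, which is L ⇒ W
n=23: can move to 0, which is L ⇒ W
n=24: can move to 20, which is L ⇒ W
n=25: can move to 20, which is L ⇒ W
n=26: moves to 13(W), 24(W), 25(W); every one is W ⇒ L
L entries with 0 ≤ n ≤ 26: n = 0, 1, 4, 9, 14, 20, 26; that makes 7.

7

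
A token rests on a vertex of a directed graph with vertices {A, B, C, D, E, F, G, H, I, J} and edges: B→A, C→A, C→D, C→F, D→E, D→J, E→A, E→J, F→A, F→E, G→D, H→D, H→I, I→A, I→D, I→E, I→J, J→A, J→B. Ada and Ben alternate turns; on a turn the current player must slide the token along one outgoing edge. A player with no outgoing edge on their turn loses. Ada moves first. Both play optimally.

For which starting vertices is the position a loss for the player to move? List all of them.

A, D

Use the standard recursion: the mover loses at a terminal position; elsewhere, the mover wins exactly when some move hands the opponent an L position.
Every edge goes from a vertex to one that appears earlier in the order A, B, J, E, D, I, H, G, F, C, so processing vertices in that order labels each vertex after all of its successors.
A: no outgoing edge → L
B: →A(L), so W
J: →A(L), so W
E: →A(L), so W
D: →E(W), J(W) — all W, so L
I: →D(L), so W
H: →D(L), so W
G: →D(L), so W
F: →A(L), so W
C: →D(L), so W
Reading off the rows marked L gives the requested list; there are 2 such vertices.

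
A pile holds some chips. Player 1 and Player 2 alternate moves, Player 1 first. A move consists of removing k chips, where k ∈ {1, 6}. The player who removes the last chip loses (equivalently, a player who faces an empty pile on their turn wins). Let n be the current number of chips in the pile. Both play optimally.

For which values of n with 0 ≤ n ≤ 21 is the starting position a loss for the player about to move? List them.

Work bottom-up. With no move the player to move wins. Otherwise the position is W if at least one move leads to an L position for the opponent, and L if every move leads to a W.
n=0: no move; the opponent has just taken the last chip and therefore loses → W
n=1: only reaches 0(W), which is W → L
n=2: reaches L-position 1 → W
n=3: only reaches 2(W), which is W → L
n=4: reaches L-position 3 → W
n=5: only reaches 4(W), which is W → L
n=6: reaches L-position 5 → W
n=7: reaches L-position 1 → W
n=8: only reaches 7(W), 2(W), all W → L
n=9: reaches L-position 8 → W
n=10: only reaches 9(W), 4(W), all W → L
n=11: reaches L-position 10 → W
n=12: only reaches 11(W), 6(W), all W → L
n=13: reaches L-position 12 → W
n=14: reaches L-position 8 → W
n=15: only reaches 14(W), 9(W), all W → L
n=16: reaches L-position 15 → W
n=17: only reaches 16(W), 11(W), all W → L
n=18: reaches L-position 17 → W
n=19: only reaches 18(W), 13(W), all W → L
n=20: reaches L-position 19 → W
n=21: reaches L-position 15 → W
Reading off the rows marked L gives the requested list; there are 9 such values of n.

1, 3, 5, 8, 10, 12, 15, 17, 19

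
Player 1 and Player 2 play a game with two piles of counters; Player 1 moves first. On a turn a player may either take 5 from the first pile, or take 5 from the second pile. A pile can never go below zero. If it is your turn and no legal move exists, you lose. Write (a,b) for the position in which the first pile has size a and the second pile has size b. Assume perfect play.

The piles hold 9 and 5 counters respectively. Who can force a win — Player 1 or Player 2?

Work bottom-up. With no move the player to move loses. Otherwise the position is W if at least one move leads to an L position for the opponent, and L if every move leads to a W.
No move ever increases a pile, so every position that can arise here has a ≤ 9 and b ≤ 5; it is enough to label the cells with 0 ≤ a ≤ 9 and 0 ≤ b ≤ 5.
Every move lowers a or b (never raises either), so fill the grid row by row in increasing a, and left to right within a row: each cell's successors are then already labelled.
      b=0  b=1  b=2  b=3  b=4  b=5
a=0:    L    L    L    L    L    W
a=1:    L    L    L    L    L    W
a=2:    L    L    L    L    L    W
a=3:    L    L    L    L    L    W
a=4:    L    L    L    L    L    W
a=5:    W    W    W    W    W    L
a=6:    W    W    W    W    W    L
a=7:    W    W    W    W    W    L
a=8:    W    W    W    W    W    L
a=9:    W    W    W    W    W    L
Cells with no legal move (terminal, hence L): (0,0), (0,1), (0,2), (0,3), (0,4), (1,0), (1,1), (1,2), (1,3), (1,4), (2,0), (2,1), (2,2), (2,3), (2,4), (3,0), (3,1), (3,2), (3,3), (3,4), (4,0), (4,1), (4,2), (4,3), (4,4).
The remaining L cells, each justified by listing all of its moves:
(5,5): →(0,5)(W), (5,0)(W) — all W, so L
(6,5): →(1,5)(W), (6,0)(W) — all W, so L
(7,5): →(2,5)(W), (7,0)(W) — all W, so L
(8,5): →(3,5)(W), (8,0)(W) — all W, so L
(9,5): →(4,5)(W), (9,0)(W) — all W, so L
Every other cell has at least one move into one of the L cells above, so it is W.
The starting position (9,5) is L: whatever Player 1 does, the opponent receives a W position.

Player 2 wins.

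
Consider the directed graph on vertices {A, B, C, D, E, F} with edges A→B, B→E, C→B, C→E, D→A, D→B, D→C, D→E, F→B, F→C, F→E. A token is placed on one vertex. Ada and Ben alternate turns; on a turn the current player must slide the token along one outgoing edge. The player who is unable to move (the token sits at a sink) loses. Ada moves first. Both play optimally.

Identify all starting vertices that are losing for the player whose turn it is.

Label each position W (a win for the player to move) or L (a loss). A position with no legal move is L; any other position is W exactly when some move reaches an L, and L when every move reaches a W.
Every edge goes from a vertex to one that appears earlier in the order E, B, A, C, F, D, so processing vertices in that order labels each vertex after all of its successors.
E: no outgoing edge → L
B: W (go to E, an L position)
A: L (sole option B(W) is W)
C: W (go to E, an L position)
F: W (go to E, an L position)
D: W (go to A, an L position)
The losing starting vertices are exactly the entries labelled L in this table (2 of them).

A, E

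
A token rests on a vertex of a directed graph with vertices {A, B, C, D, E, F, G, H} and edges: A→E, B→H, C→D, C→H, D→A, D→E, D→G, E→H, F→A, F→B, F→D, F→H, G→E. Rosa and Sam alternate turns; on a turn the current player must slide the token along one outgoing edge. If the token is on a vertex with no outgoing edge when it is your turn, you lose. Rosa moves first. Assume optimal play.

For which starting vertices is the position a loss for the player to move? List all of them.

A, G, H

Label each position W (a win for the player to move) or L (a loss). A position with no legal move is L; any other position is W exactly when some move reaches an L, and L when every move reaches a W.
Every edge goes from a vertex to one that appears earlier in the order H, E, A, B, G, D, C, F, so processing vertices in that order labels each vertex after all of its successors.
H: no outgoing edge → L
E: can move to H, which is L ⇒ W
A: the only move is to E(W), a W ⇒ L
B: can move to H, which is L ⇒ W
G: the only move is to E(W), a W ⇒ L
D: can move to G, which is L ⇒ W
C: can move to H, which is L ⇒ W
F: can move to A, which is L ⇒ W
The losing starting vertices are exactly the entries labelled L in this table (3 of them).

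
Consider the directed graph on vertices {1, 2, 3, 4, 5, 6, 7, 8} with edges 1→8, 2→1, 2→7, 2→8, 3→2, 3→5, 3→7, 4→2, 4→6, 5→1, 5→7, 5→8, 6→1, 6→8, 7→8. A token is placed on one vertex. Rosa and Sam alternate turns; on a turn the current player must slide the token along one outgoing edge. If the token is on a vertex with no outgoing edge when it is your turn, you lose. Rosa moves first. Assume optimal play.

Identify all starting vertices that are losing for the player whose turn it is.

Label each position W (a win for the player to move) or L (a loss). A position with no legal move is L; any other position is W exactly when some move reaches an L, and L when every move reaches a W.
Every edge goes from a vertex to one that appears earlier in the order 8, 1, 7, 5, 6, 2, 3, 4, so processing vertices in that order labels each vertex after all of its successors.
8: no outgoing edge → L
1: can move to 8, which is L ⇒ W
7: can move to 8, which is L ⇒ W
5: can move to 8, which is L ⇒ W
6: can move to 8, which is L ⇒ W
2: can move to 8, which is L ⇒ W
3: moves to 2(W), 5(W), 7(W); every one is W ⇒ L
4: moves to 2(W), 6(W); every one is W ⇒ L
Reading off the rows marked L gives the requested list; there are 3 such vertices.

3, 4, 8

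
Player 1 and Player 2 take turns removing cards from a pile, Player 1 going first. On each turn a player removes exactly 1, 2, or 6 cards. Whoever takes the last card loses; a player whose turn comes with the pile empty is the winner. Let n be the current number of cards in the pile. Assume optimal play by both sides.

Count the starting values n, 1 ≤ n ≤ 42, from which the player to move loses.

12

Use the standard recursion: the mover wins at a terminal position; elsewhere, the mover wins exactly when some move hands the opponent an L position.
n=0: no move; the opponent has just taken the last card and therefore loses → W
n=1: the only move is to 0(W), a W ⇒ L
n=2: can move to 1, which is L ⇒ W
n=3: can move to 1, which is L ⇒ W
n=4: moves to 3(W), 2(W); every one is W ⇒ L
n=5: can move to 4, which is L ⇒ W
n=6: can move to 4, which is L ⇒ W
n=7: can move to 1, which is L ⇒ W
n=8: moves to 7(W), 6(W), 2(W); every one is W ⇒ L
n=9: can move to 8, which is L ⇒ W
n=10: can move to 8, which is L ⇒ W
n=11: moves to 10(W), 9(W), 5(W); every one is W ⇒ L
n=12: can move to 11, which is L ⇒ W
n=13: can move to 11, which is L ⇒ W
n=14: can move to 8, which is L ⇒ W
n=15: moves to 14(W), 13(W), 9(W); every one is W ⇒ L
n=16: can move to 15, which is L ⇒ W
n=17: can move to 15, which is L ⇒ W
n=18: moves to 17(W), 16(W), 12(W); every one is W ⇒ L
n=19: can move to 18, which is L ⇒ W
n=20: can move to 18, which is L ⇒ W
n=21: can move to 15, which is L ⇒ W
n=22: moves to 21(W), 20(W), 16(W); every one is W ⇒ L
n=23: can move to 22, which is L ⇒ W
n=24: can move to 22, which is L ⇒ W
n=25: moves to 24(W), 23(W), 19(W); every one is W ⇒ L
n=26: can move to 25, which is L ⇒ W
n=27: can move to 25, which is L ⇒ W
n=28: can move to 22, which is L ⇒ W
n=29: moves to 28(W), 27(W), 23(W); every one is W ⇒ L
n=30: can move to 29, which is L ⇒ W
n=31: can move to 29, which is L ⇒ W
n=32: moves to 31(W), 30(W), 26(W); every one is W ⇒ L
n=33: can move to 32, which is L ⇒ W
n=34: can move to 32, which is L ⇒ W
n=35: can move to 29, which is L ⇒ W
n=36: moves to 35(W), 34(W), 30(W); every one is W ⇒ L
n=37: can move to 36, which is L ⇒ W
n=38: can move to 36, which is L ⇒ W
n=39: moves to 38(W), 37(W), 33(W); every one is W ⇒ L
n=40: can move to 39, which is L ⇒ W
n=41: can move to 39, which is L ⇒ W
n=42: can move to 36, which is L ⇒ W
L entries with 1 ≤ n ≤ 42 (the range starts at n=1): n = 1, 4, 8, 11, 15, 18, 22, 25, 29, 32, 36, 39; that makes 12.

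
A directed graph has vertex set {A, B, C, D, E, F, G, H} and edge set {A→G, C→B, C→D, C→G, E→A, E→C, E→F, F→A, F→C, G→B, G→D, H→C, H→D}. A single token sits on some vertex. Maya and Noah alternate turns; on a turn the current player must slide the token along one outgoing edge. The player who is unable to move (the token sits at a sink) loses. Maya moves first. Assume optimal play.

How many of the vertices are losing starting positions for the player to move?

Compute win/loss labels from the base case upward. A position with no move is L. Any other position is W if it can reach an L in one move, else L.
Every edge goes from a vertex to one that appears earlier in the order B, D, G, C, A, F, E, H, so processing vertices in that order labels each vertex after all of its successors.
B: no outgoing edge → L
D: no outgoing edge → L
G: reaches L-position D → W
C: reaches L-position D → W
A: only reaches G(W), which is W → L
F: reaches L-position A → W
E: reaches L-position A → W
H: reaches L-position D → W
The L vertices are A, B, D; that is 3 in all.

3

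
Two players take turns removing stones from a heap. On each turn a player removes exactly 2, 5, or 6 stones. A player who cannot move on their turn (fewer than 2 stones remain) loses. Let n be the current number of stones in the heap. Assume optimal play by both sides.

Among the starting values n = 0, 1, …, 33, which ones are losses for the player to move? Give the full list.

Build the W/L table. Terminal = L. A non-terminal position is W if it has a move to some L; otherwise it is L.
n=0: no move → L
n=1: no move → L
n=2: →0(L), so W
n=3: →1(L), so W
n=4: →2(W) only, which is W, so L
n=5: →0(L), so W
n=6: →4(L), so W
n=7: →1(L), so W
n=8: →6(W), 3(W), 2(W) — all W, so L
n=9: →4(L), so W
n=10: →8(L), so W
n=11: →9(W), 6(W), 5(W) — all W, so L
n=12: →10(W), 7(W), 6(W) — all W, so L
n=13: →11(L), so W
n=14: →12(L), so W
n=15: →13(W), 10(W), 9(W) — all W, so L
n=16: →11(L), so W
n=17: →15(L), so W
n=18: →12(L), so W
n=19: →17(W), 14(W), 13(W) — all W, so L
n=20: →15(L), so W
n=21: →19(L), so W
n=22: →20(W), 17(W), 16(W) — all W, so L
n=23: →21(W), 18(W), 17(W) — all W, so L
n=24: →22(L), so W
n=25: →23(L), so W
n=26: →24(W), 21(W), 20(W) — all W, so L
n=27: →22(L), so W
n=28: →26(L), so W
n=29: →23(L), so W
n=30: →28(W), 25(W), 24(W) — all W, so L
n=31: →26(L), so W
n=32: →30(L), so W
n=33: →31(W), 28(W), 27(W) — all W, so L
Reading off the rows marked L gives the requested list; there are 13 such values of n.

0, 1, 4, 8, 11, 12, 15, 19, 22, 23, 26, 30, 33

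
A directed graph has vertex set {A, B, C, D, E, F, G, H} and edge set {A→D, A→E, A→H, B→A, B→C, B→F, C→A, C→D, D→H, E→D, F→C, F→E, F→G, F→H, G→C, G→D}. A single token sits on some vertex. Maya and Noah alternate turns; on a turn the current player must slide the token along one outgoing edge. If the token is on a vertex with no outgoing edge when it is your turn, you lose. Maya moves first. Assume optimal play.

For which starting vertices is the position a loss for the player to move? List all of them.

C, E, H

Build the W/L table. Terminal = L. A non-terminal position is W if it has a move to some L; otherwise it is L.
Every edge goes from a vertex to one that appears earlier in the order H, D, E, A, C, G, F, B, so processing vertices in that order labels each vertex after all of its successors.
H: no outgoing edge → L
D: can move to H, which is L ⇒ W
E: the only move is to D(W), a W ⇒ L
A: can move to E, which is L ⇒ W
C: moves to A(W), D(W); every one is W ⇒ L
G: can move to C, which is L ⇒ W
F: can move to C, which is L ⇒ W
B: can move to C, which is L ⇒ W
The losing starting vertices are exactly the entries labelled L in this table (3 of them).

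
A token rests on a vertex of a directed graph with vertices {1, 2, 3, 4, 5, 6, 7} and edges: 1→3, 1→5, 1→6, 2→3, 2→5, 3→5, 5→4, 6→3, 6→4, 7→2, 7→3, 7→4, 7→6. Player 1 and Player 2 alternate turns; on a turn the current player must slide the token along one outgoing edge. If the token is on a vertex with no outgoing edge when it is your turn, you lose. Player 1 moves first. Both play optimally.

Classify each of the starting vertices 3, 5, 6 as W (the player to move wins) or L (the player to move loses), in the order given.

Build the W/L table. Terminal = L. A non-terminal position is W if it has a move to some L; otherwise it is L.
Every edge goes from a vertex to one that appears earlier in the order 4, 5, 3, 2, 6, 1, 7, so processing vertices in that order labels each vertex after all of its successors.
4: no outgoing edge → L
5: →4(L), so W
3: →5(W) only, which is W, so L
2: →3(L), so W
6: →3(L), so W
1: →3(L), so W
7: →3(L), so W

3: L, 5: W, 6: W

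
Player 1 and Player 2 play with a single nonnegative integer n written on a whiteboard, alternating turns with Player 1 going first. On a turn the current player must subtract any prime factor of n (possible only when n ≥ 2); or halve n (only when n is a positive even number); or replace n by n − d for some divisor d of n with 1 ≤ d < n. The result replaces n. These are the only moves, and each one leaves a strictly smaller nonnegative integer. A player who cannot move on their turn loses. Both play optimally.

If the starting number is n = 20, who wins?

Player 2 wins.

Positions with no move are L. A position that does have a move is losing for the player to move precisely when every available move leads to a winning position for the opponent. Fill in the labels:
n=0: no move → L
n=1: no move → L
n=2: can move to 0, which is L ⇒ W
n=3: can move to 0, which is L ⇒ W
n=4: moves to 2(W), 3(W); every one is W ⇒ L
n=5: can move to 0, which is L ⇒ W
n=6: can move to 4, which is L ⇒ W
n=7: can move to 0, which is L ⇒ W
n=8: can move to 4, which is L ⇒ W
n=9: moves to 6(W), 8(W); every one is W ⇒ L
n=10: can move to 9, which is L ⇒ W
n=11: can move to 0, which is L ⇒ W
n=12: can move to 9, which is L ⇒ W
n=13: can move to 0, which is L ⇒ W
n=14: moves to 7(W), 12(W), 13(W); every one is W ⇒ L
n=15: can move to 14, which is L ⇒ W
n=16: can move to 14, which is L ⇒ W
n=17: can move to 0, which is L ⇒ W
n=18: can move to 9, which is L ⇒ W
n=19: can move to 0, which is L ⇒ W
n=20: moves to 10(W), 15(W), 16(W), 18(W), 19(W); every one is W ⇒ L
Every move from 20 reaches a W position, so the mover loses.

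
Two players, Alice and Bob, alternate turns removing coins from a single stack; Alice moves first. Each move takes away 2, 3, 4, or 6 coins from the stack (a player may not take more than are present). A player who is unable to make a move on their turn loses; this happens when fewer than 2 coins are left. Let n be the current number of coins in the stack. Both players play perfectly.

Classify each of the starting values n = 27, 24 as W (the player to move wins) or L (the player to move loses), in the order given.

27: W, 24: L

Positions with no move are L. A position that does have a move is losing for the player to move precisely when every available move leads to a winning position for the opponent. Fill in the labels:
n=0: no move → L
n=1: no move → L
n=2: W (go to 0, an L position)
n=3: W (go to 1, an L position)
n=4: W (go to 1, an L position)
n=5: W (go to 1, an L position)
n=6: W (go to 0, an L position)
n=7: W (go to 1, an L position)
n=8: L (options 6(W), 5(W), 4(W), 2(W) are all W)
n=9: L (options 7(W), 6(W), 5(W), 3(W) are all W)
n=10: W (go to 8, an L position)
n=11: W (go to 9, an L position)
n=12: W (go to 9, an L position)
n=13: W (go to 9, an L position)
n=14: W (go to 8, an L position)
n=15: W (go to 9, an L position)
n=16: L (options 14(W), 13(W), 12(W), 10(W) are all W)
n=17: L (options 15(W), 14(W), 13(W), 11(W) are all W)
n=18: W (go to 16, an L position)
n=19: W (go to 17, an L position)
n=20: W (go to 17, an L position)
n=21: W (go to 17, an L position)
n=22: W (go to 16, an L position)
n=23: W (go to 17, an L position)
n=24: L (options 22(W), 21(W), 20(W), 18(W) are all W)
n=25: L (options 23(W), 22(W), 21(W), 19(W) are all W)
n=26: W (go to 24, an L position)
n=27: W (go to 25, an L position)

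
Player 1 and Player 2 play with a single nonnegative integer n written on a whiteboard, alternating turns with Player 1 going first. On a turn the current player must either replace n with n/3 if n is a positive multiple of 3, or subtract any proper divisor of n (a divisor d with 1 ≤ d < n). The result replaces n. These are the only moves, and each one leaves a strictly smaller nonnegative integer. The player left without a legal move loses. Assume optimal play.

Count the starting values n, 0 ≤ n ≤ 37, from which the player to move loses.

Positions with no move are L. A position that does have a move is losing for the player to move precisely when every available move leads to a winning position for the opponent. Fill in the labels:
n=0: no move → L
n=1: no move → L
n=2: W (go to 1, an L position)
n=3: W (go to 1, an L position)
n=4: L (options 2(W), 3(W) are all W)
n=5: W (go to 4, an L position)
n=6: W (go to 4, an L position)
n=7: L (sole option 6(W) is W)
n=8: W (go to 4, an L position)
n=9: L (options 3(W), 6(W), 8(W) are all W)
n=10: W (go to 9, an L position)
n=11: L (sole option 10(W) is W)
n=12: W (go to 4, an L position)
n=13: L (sole option 12(W) is W)
n=14: W (go to 7, an L position)
n=15: L (options 5(W), 10(W), 12(W), 14(W) are all W)
n=16: W (go to 15, an L position)
n=17: L (sole option 16(W) is W)
n=18: W (go to 9, an L position)
n=19: L (sole option 18(W) is W)
n=20: W (go to 15, an L position)
n=21: W (go to 7, an L position)
n=22: W (go to 11, an L position)
n=23: L (sole option 22(W) is W)
n=24: W (go to 23, an L position)
n=25: L (options 20(W), 24(W) are all W)
n=26: W (go to 13, an L position)
n=27: W (go to 9, an L position)
n=28: L (options 14(W), 21(W), 24(W), 26(W), 27(W) are all W)
n=29: W (go to 28, an L position)
n=30: W (go to 15, an L position)
n=31: L (sole option 30(W) is W)
n=32: W (go to 28, an L position)
n=33: W (go to 11, an L position)
n=34: W (go to 17, an L position)
n=35: W (go to 28, an L position)
n=36: L (options 12(W), 18(W), 24(W), 27(W), 30(W), 32(W), 33(W), 34(W), 35(W) are all W)
n=37: W (go to 36, an L position)
L entries with 0 ≤ n ≤ 37: n = 0, 1, 4, 7, 9, 11, 13, 15, 17, 19, 23, 25, 28, 31, 36; that makes 15.

15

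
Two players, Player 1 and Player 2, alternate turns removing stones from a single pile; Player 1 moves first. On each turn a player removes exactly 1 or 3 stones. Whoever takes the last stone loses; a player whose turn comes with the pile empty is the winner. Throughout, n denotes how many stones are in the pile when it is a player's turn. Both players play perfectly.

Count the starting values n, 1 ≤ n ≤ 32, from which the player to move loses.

16

Build the W/L table. Terminal = W. A non-terminal position is W if it has a move to some L; otherwise it is L.
n=0: no move; the opponent has just taken the last stone and therefore loses → W
n=1: →0(W) only, which is W, so L
n=2: →1(L), so W
n=3: →2(W), 0(W) — all W, so L
n=4: →3(L), so W
n=5: →4(W), 2(W) — all W, so L
n=6: →5(L), so W
n=7: →6(W), 4(W) — all W, so L
n=8: →7(L), so W
n=9: →8(W), 6(W) — all W, so L
n=10: →9(L), so W
n=11: →10(W), 8(W) — all W, so L
n=12: →11(L), so W
n=13: →12(W), 10(W) — all W, so L
n=14: →13(L), so W
n=15: →14(W), 12(W) — all W, so L
n=16: →15(L), so W
n=17: →16(W), 14(W) — all W, so L
n=18: →17(L), so W
n=19: →18(W), 16(W) — all W, so L
n=20: →19(L), so W
n=21: →20(W), 18(W) — all W, so L
n=22: →21(L), so W
n=23: →22(W), 20(W) — all W, so L
n=24: →23(L), so W
n=25: →24(W), 22(W) — all W, so L
n=26: →25(L), so W
n=27: →26(W), 24(W) — all W, so L
n=28: →27(L), so W
n=29: →28(W), 26(W) — all W, so L
n=30: →29(L), so W
n=31: →30(W), 28(W) — all W, so L
n=32: →31(L), so W
L entries with 1 ≤ n ≤ 32 (the range starts at n=1): n = 1, 3, 5, 7, 9, 11, 13, 15, 17, 19, 21, 23, 25, 27, 29, 31; that makes 16.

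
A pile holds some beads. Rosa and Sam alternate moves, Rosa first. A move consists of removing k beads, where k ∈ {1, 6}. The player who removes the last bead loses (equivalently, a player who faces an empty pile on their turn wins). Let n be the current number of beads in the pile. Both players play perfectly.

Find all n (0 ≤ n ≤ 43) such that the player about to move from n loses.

1, 3, 5, 8, 10, 12, 15, 17, 19, 22, 24, 26, 29, 31, 33, 36, 38, 40, 43

Use the standard recursion: the mover wins at a terminal position; elsewhere, the mover wins exactly when some move hands the opponent an L position.
n=0: no move; the opponent has just taken the last bead and therefore loses → W
n=1: only reaches 0(W), which is W → L
n=2: reaches L-position 1 → W
n=3: only reaches 2(W), which is W → L
n=4: reaches L-position 3 → W
n=5: only reaches 4(W), which is W → L
n=6: reaches L-position 5 → W
n=7: reaches L-position 1 → W
n=8: only reaches 7(W), 2(W), all W → L
n=9: reaches L-position 8 → W
n=10: only reaches 9(W), 4(W), all W → L
n=11: reaches L-position 10 → W
n=12: only reaches 11(W), 6(W), all W → L
n=13: reaches L-position 12 → W
n=14: reaches L-position 8 → W
n=15: only reaches 14(W), 9(W), all W → L
n=16: reaches L-position 15 → W
n=17: only reaches 16(W), 11(W), all W → L
n=18: reaches L-position 17 → W
n=19: only reaches 18(W), 13(W), all W → L
n=20: reaches L-position 19 → W
n=21: reaches L-position 15 → W
n=22: only reaches 21(W), 16(W), all W → L
n=23: reaches L-position 22 → W
n=24: only reaches 23(W), 18(W), all W → L
n=25: reaches L-position 24 → W
n=26: only reaches 25(W), 20(W), all W → L
n=27: reaches L-position 26 → W
n=28: reaches L-position 22 → W
n=29: only reaches 28(W), 23(W), all W → L
n=30: reaches L-position 29 → W
n=31: only reaches 30(W), 25(W), all W → L
n=32: reaches L-position 31 → W
n=33: only reaches 32(W), 27(W), all W → L
n=34: reaches L-position 33 → W
n=35: reaches L-position 29 → W
n=36: only reaches 35(W), 30(W), all W → L
n=37: reaches L-position 36 → W
n=38: only reaches 37(W), 32(W), all W → L
n=39: reaches L-position 38 → W
n=40: only reaches 39(W), 34(W), all W → L
n=41: reaches L-position 40 → W
n=42: reaches L-position 36 → W
n=43: only reaches 42(W), 37(W), all W → L
The losing starting values of n are exactly the entries labelled L in this table (19 of them).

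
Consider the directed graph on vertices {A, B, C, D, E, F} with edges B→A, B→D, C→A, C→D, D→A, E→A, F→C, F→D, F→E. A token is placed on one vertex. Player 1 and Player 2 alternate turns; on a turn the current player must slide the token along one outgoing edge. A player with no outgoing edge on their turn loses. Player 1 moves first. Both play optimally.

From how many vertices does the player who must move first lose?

Compute win/loss labels from the base case upward. A position with no move is L. Any other position is W if it can reach an L in one move, else L.
Every edge goes from a vertex to one that appears earlier in the order A, D, B, C, E, F, so processing vertices in that order labels each vertex after all of its successors.
A: no outgoing edge → L
D: →A(L), so W
B: →A(L), so W
C: →A(L), so W
E: →A(L), so W
F: →E(W), C(W), D(W) — all W, so L
The L vertices are A, F; that is 2 in all.

2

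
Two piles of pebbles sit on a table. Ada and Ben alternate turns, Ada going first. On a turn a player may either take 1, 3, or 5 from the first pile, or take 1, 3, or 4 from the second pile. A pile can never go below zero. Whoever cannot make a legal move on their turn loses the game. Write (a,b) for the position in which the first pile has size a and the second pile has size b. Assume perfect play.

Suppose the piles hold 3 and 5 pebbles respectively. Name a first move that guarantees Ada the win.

Move to (3,1).

Work bottom-up. With no move the player to move loses. Otherwise the position is W if at least one move leads to an L position for the opponent, and L if every move leads to a W.
No move ever increases a pile, so every position that can arise here has a ≤ 3 and b ≤ 5; it is enough to label the cells with 0 ≤ a ≤ 3 and 0 ≤ b ≤ 5.
Every move lowers a or b (never raises either), so fill the grid row by row in increasing a, and left to right within a row: each cell's successors are then already labelled.
      b=0  b=1  b=2  b=3  b=4  b=5
a=0:    L    W    L    W    W    W
a=1:    W    L    W    L    W    W
a=2:    L    W    L    W    W    W
a=3:    W    L    W    L    W    W
Cells with no legal move (terminal, hence L): (0,0).
The remaining L cells, each justified by listing all of its moves:
(0,2): L (sole option (0,1)(W) is W)
(1,1): L (options (0,1)(W), (1,0)(W) are all W)
(1,3): L (options (0,3)(W), (1,2)(W), (1,0)(W) are all W)
(2,0): L (sole option (1,0)(W) is W)
(2,2): L (options (1,2)(W), (2,1)(W) are all W)
(3,1): L (options (2,1)(W), (0,1)(W), (3,0)(W) are all W)
(3,3): L (options (2,3)(W), (0,3)(W), (3,2)(W), (3,0)(W) are all W)
Every other cell has at least one move into one of the L cells above, so it is W.
From (3,5), the L positions reachable in one move are: (3,1).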